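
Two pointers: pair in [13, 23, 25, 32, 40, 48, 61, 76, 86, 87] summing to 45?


lo=0(13)+hi=9(87)=100
lo=0(13)+hi=8(86)=99
lo=0(13)+hi=7(76)=89
lo=0(13)+hi=6(61)=74
lo=0(13)+hi=5(48)=61
lo=0(13)+hi=4(40)=53
lo=0(13)+hi=3(32)=45

Yes: 13+32=45


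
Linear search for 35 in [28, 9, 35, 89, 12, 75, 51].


i=0: 28!=35
i=1: 9!=35
i=2: 35==35 found!

Found at 2, 3 comps


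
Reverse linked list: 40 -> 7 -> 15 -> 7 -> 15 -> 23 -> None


Step 1: curr=40, set curr.next=prev(None) | reversed so far: 40
Step 2: curr=7, set curr.next=prev(40) | reversed so far: 7 -> 40
Step 3: curr=15, set curr.next=prev(7) | reversed so far: 15 -> 7 -> 40
Step 4: curr=7, set curr.next=prev(15) | reversed so far: 7 -> 15 -> 7 -> 40
Step 5: curr=15, set curr.next=prev(7) | reversed so far: 15 -> 7 -> 15 -> 7 -> 40
Step 6: curr=23, set curr.next=prev(15) | reversed so far: 23 -> 15 -> 7 -> 15 -> 7 -> 40

23 -> 15 -> 7 -> 15 -> 7 -> 40 -> None


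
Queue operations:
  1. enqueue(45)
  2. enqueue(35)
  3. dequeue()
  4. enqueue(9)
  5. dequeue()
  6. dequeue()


enqueue(45) -> [45]
enqueue(35) -> [45, 35]
dequeue()->45, [35]
enqueue(9) -> [35, 9]
dequeue()->35, [9]
dequeue()->9, []

Final queue: []


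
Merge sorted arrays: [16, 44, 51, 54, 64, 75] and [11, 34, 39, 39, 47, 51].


Take 11 from B
Take 16 from A
Take 34 from B
Take 39 from B
Take 39 from B
Take 44 from A
Take 47 from B
Take 51 from A
Take 51 from B

Merged: [11, 16, 34, 39, 39, 44, 47, 51, 51, 54, 64, 75]


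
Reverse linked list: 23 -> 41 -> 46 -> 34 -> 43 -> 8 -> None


Step 1: curr=23, set curr.next=prev(None) | reversed so far: 23
Step 2: curr=41, set curr.next=prev(23) | reversed so far: 41 -> 23
Step 3: curr=46, set curr.next=prev(41) | reversed so far: 46 -> 41 -> 23
Step 4: curr=34, set curr.next=prev(46) | reversed so far: 34 -> 46 -> 41 -> 23
Step 5: curr=43, set curr.next=prev(34) | reversed so far: 43 -> 34 -> 46 -> 41 -> 23
Step 6: curr=8, set curr.next=prev(43) | reversed so far: 8 -> 43 -> 34 -> 46 -> 41 -> 23

8 -> 43 -> 34 -> 46 -> 41 -> 23 -> None


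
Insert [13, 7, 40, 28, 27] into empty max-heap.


Insert 13: [13]
Insert 7: [13, 7]
Insert 40: [40, 7, 13]
Insert 28: [40, 28, 13, 7]
Insert 27: [40, 28, 13, 7, 27]

Final heap: [40, 28, 13, 7, 27]


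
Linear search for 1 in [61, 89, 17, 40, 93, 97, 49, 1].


i=0: 61!=1
i=1: 89!=1
i=2: 17!=1
i=3: 40!=1
i=4: 93!=1
i=5: 97!=1
i=6: 49!=1
i=7: 1==1 found!

Found at 7, 8 comps


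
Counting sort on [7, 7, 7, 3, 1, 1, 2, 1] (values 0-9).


Input: [7, 7, 7, 3, 1, 1, 2, 1]
Counts: [0, 3, 1, 1, 0, 0, 0, 3, 0, 0]

Sorted: [1, 1, 1, 2, 3, 7, 7, 7]


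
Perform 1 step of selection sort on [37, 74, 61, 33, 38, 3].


Initial: [37, 74, 61, 33, 38, 3]
Step 1: min=3 at 5
  Swap: [3, 74, 61, 33, 38, 37]

After 1 step: [3, 74, 61, 33, 38, 37]


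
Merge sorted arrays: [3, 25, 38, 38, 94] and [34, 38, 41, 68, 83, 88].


Take 3 from A
Take 25 from A
Take 34 from B
Take 38 from A
Take 38 from A
Take 38 from B
Take 41 from B
Take 68 from B
Take 83 from B
Take 88 from B

Merged: [3, 25, 34, 38, 38, 38, 41, 68, 83, 88, 94]


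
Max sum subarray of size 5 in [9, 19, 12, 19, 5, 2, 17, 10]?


[0:5]: 64
[1:6]: 57
[2:7]: 55
[3:8]: 53

Max: 64 at [0:5]


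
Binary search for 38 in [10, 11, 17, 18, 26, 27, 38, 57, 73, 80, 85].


Step 1: lo=0, hi=10, mid=5, val=27
Step 2: lo=6, hi=10, mid=8, val=73
Step 3: lo=6, hi=7, mid=6, val=38

Found at index 6


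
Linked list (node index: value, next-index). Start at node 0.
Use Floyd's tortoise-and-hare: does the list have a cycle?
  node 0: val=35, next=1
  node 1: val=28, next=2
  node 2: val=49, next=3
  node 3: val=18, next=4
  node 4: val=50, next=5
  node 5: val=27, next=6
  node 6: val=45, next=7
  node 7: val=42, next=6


Floyd's tortoise (slow, +1) and hare (fast, +2):
  init: slow=0, fast=0
  step 1: slow=1, fast=2
  step 2: slow=2, fast=4
  step 3: slow=3, fast=6
  step 4: slow=4, fast=6
  step 5: slow=5, fast=6
  step 6: slow=6, fast=6
  slow == fast at node 6: cycle detected

Cycle: yes


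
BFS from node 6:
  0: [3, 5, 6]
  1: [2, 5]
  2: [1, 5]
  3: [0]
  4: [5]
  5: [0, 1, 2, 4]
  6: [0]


Visit 6, enqueue [0]
Visit 0, enqueue [3, 5]
Visit 3, enqueue []
Visit 5, enqueue [1, 2, 4]
Visit 1, enqueue []
Visit 2, enqueue []
Visit 4, enqueue []

BFS order: [6, 0, 3, 5, 1, 2, 4]


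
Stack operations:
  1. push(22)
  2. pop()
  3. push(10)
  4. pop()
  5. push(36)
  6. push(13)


push(22) -> [22]
pop()->22, []
push(10) -> [10]
pop()->10, []
push(36) -> [36]
push(13) -> [36, 13]

Final stack: [36, 13]


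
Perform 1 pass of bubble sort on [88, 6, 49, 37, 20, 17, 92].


Initial: [88, 6, 49, 37, 20, 17, 92]
Pass 1: [6, 49, 37, 20, 17, 88, 92] (5 swaps)

After 1 pass: [6, 49, 37, 20, 17, 88, 92]


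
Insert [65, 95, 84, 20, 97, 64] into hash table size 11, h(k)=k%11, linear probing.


Insert 65: h=10 -> slot 10
Insert 95: h=7 -> slot 7
Insert 84: h=7, 1 probes -> slot 8
Insert 20: h=9 -> slot 9
Insert 97: h=9, 2 probes -> slot 0
Insert 64: h=9, 3 probes -> slot 1

Table: [97, 64, None, None, None, None, None, 95, 84, 20, 65]


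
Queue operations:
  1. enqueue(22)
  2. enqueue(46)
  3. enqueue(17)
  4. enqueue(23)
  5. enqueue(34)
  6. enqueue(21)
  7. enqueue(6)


enqueue(22) -> [22]
enqueue(46) -> [22, 46]
enqueue(17) -> [22, 46, 17]
enqueue(23) -> [22, 46, 17, 23]
enqueue(34) -> [22, 46, 17, 23, 34]
enqueue(21) -> [22, 46, 17, 23, 34, 21]
enqueue(6) -> [22, 46, 17, 23, 34, 21, 6]

Final queue: [22, 46, 17, 23, 34, 21, 6]


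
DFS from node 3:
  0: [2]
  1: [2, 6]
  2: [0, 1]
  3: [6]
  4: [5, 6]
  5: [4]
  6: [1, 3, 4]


Visit 3, push [6]
Visit 6, push [4, 1]
Visit 1, push [2]
Visit 2, push [0]
Visit 0, push []
Visit 4, push [5]
Visit 5, push []

DFS order: [3, 6, 1, 2, 0, 4, 5]


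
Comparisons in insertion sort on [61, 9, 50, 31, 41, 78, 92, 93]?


Algorithm: insertion sort
Input: [61, 9, 50, 31, 41, 78, 92, 93]
Sorted: [9, 31, 41, 50, 61, 78, 92, 93]

12


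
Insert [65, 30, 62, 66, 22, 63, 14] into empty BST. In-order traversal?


Insert 65: root
Insert 30: L from 65
Insert 62: L from 65 -> R from 30
Insert 66: R from 65
Insert 22: L from 65 -> L from 30
Insert 63: L from 65 -> R from 30 -> R from 62
Insert 14: L from 65 -> L from 30 -> L from 22

In-order: [14, 22, 30, 62, 63, 65, 66]


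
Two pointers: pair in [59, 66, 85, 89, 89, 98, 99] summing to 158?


lo=0(59)+hi=6(99)=158

Yes: 59+99=158


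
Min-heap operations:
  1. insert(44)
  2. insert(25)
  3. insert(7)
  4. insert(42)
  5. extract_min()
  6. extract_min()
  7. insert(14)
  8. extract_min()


insert(44) -> [44]
insert(25) -> [25, 44]
insert(7) -> [7, 44, 25]
insert(42) -> [7, 42, 25, 44]
extract_min()->7, [25, 42, 44]
extract_min()->25, [42, 44]
insert(14) -> [14, 44, 42]
extract_min()->14, [42, 44]

Final heap: [42, 44]


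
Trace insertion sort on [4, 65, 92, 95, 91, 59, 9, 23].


Initial: [4, 65, 92, 95, 91, 59, 9, 23]
Insert 65: [4, 65, 92, 95, 91, 59, 9, 23]
Insert 92: [4, 65, 92, 95, 91, 59, 9, 23]
Insert 95: [4, 65, 92, 95, 91, 59, 9, 23]
Insert 91: [4, 65, 91, 92, 95, 59, 9, 23]
Insert 59: [4, 59, 65, 91, 92, 95, 9, 23]
Insert 9: [4, 9, 59, 65, 91, 92, 95, 23]
Insert 23: [4, 9, 23, 59, 65, 91, 92, 95]

Sorted: [4, 9, 23, 59, 65, 91, 92, 95]


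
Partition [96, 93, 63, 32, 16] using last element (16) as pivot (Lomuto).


Pivot: 16
Place pivot at 0: [16, 93, 63, 32, 96]

Partitioned: [16, 93, 63, 32, 96]


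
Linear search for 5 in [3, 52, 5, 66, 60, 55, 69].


i=0: 3!=5
i=1: 52!=5
i=2: 5==5 found!

Found at 2, 3 comps


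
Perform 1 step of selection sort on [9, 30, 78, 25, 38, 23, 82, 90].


Initial: [9, 30, 78, 25, 38, 23, 82, 90]
Step 1: min=9 at 0
  Swap: [9, 30, 78, 25, 38, 23, 82, 90]

After 1 step: [9, 30, 78, 25, 38, 23, 82, 90]


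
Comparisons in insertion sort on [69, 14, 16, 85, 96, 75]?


Algorithm: insertion sort
Input: [69, 14, 16, 85, 96, 75]
Sorted: [14, 16, 69, 75, 85, 96]

8


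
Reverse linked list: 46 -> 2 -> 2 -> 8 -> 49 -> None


Step 1: curr=46, set curr.next=prev(None) | reversed so far: 46
Step 2: curr=2, set curr.next=prev(46) | reversed so far: 2 -> 46
Step 3: curr=2, set curr.next=prev(2) | reversed so far: 2 -> 2 -> 46
Step 4: curr=8, set curr.next=prev(2) | reversed so far: 8 -> 2 -> 2 -> 46
Step 5: curr=49, set curr.next=prev(8) | reversed so far: 49 -> 8 -> 2 -> 2 -> 46

49 -> 8 -> 2 -> 2 -> 46 -> None


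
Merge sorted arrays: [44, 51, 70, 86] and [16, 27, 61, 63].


Take 16 from B
Take 27 from B
Take 44 from A
Take 51 from A
Take 61 from B
Take 63 from B

Merged: [16, 27, 44, 51, 61, 63, 70, 86]


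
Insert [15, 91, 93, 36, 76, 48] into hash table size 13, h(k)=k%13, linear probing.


Insert 15: h=2 -> slot 2
Insert 91: h=0 -> slot 0
Insert 93: h=2, 1 probes -> slot 3
Insert 36: h=10 -> slot 10
Insert 76: h=11 -> slot 11
Insert 48: h=9 -> slot 9

Table: [91, None, 15, 93, None, None, None, None, None, 48, 36, 76, None]


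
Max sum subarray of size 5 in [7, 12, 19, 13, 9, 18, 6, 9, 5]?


[0:5]: 60
[1:6]: 71
[2:7]: 65
[3:8]: 55
[4:9]: 47

Max: 71 at [1:6]


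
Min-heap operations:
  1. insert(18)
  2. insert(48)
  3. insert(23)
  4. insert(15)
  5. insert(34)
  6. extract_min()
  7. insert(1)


insert(18) -> [18]
insert(48) -> [18, 48]
insert(23) -> [18, 48, 23]
insert(15) -> [15, 18, 23, 48]
insert(34) -> [15, 18, 23, 48, 34]
extract_min()->15, [18, 34, 23, 48]
insert(1) -> [1, 18, 23, 48, 34]

Final heap: [1, 18, 23, 48, 34]


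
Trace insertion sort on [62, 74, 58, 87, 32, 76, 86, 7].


Initial: [62, 74, 58, 87, 32, 76, 86, 7]
Insert 74: [62, 74, 58, 87, 32, 76, 86, 7]
Insert 58: [58, 62, 74, 87, 32, 76, 86, 7]
Insert 87: [58, 62, 74, 87, 32, 76, 86, 7]
Insert 32: [32, 58, 62, 74, 87, 76, 86, 7]
Insert 76: [32, 58, 62, 74, 76, 87, 86, 7]
Insert 86: [32, 58, 62, 74, 76, 86, 87, 7]
Insert 7: [7, 32, 58, 62, 74, 76, 86, 87]

Sorted: [7, 32, 58, 62, 74, 76, 86, 87]


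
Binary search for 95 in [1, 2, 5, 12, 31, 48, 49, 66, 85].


Step 1: lo=0, hi=8, mid=4, val=31
Step 2: lo=5, hi=8, mid=6, val=49
Step 3: lo=7, hi=8, mid=7, val=66
Step 4: lo=8, hi=8, mid=8, val=85

Not found


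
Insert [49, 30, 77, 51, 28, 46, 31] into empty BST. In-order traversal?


Insert 49: root
Insert 30: L from 49
Insert 77: R from 49
Insert 51: R from 49 -> L from 77
Insert 28: L from 49 -> L from 30
Insert 46: L from 49 -> R from 30
Insert 31: L from 49 -> R from 30 -> L from 46

In-order: [28, 30, 31, 46, 49, 51, 77]


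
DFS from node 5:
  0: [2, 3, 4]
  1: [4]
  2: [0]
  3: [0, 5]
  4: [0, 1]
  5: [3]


Visit 5, push [3]
Visit 3, push [0]
Visit 0, push [4, 2]
Visit 2, push []
Visit 4, push [1]
Visit 1, push []

DFS order: [5, 3, 0, 2, 4, 1]


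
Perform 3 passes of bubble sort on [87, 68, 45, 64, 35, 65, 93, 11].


Initial: [87, 68, 45, 64, 35, 65, 93, 11]
Pass 1: [68, 45, 64, 35, 65, 87, 11, 93] (6 swaps)
Pass 2: [45, 64, 35, 65, 68, 11, 87, 93] (5 swaps)
Pass 3: [45, 35, 64, 65, 11, 68, 87, 93] (2 swaps)

After 3 passes: [45, 35, 64, 65, 11, 68, 87, 93]


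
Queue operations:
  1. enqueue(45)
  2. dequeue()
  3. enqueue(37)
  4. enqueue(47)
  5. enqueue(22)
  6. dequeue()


enqueue(45) -> [45]
dequeue()->45, []
enqueue(37) -> [37]
enqueue(47) -> [37, 47]
enqueue(22) -> [37, 47, 22]
dequeue()->37, [47, 22]

Final queue: [47, 22]


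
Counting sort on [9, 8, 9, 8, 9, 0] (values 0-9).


Input: [9, 8, 9, 8, 9, 0]
Counts: [1, 0, 0, 0, 0, 0, 0, 0, 2, 3]

Sorted: [0, 8, 8, 9, 9, 9]


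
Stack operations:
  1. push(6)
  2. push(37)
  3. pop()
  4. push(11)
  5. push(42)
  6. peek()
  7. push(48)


push(6) -> [6]
push(37) -> [6, 37]
pop()->37, [6]
push(11) -> [6, 11]
push(42) -> [6, 11, 42]
peek()->42
push(48) -> [6, 11, 42, 48]

Final stack: [6, 11, 42, 48]


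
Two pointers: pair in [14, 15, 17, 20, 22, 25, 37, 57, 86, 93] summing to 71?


lo=0(14)+hi=9(93)=107
lo=0(14)+hi=8(86)=100
lo=0(14)+hi=7(57)=71

Yes: 14+57=71


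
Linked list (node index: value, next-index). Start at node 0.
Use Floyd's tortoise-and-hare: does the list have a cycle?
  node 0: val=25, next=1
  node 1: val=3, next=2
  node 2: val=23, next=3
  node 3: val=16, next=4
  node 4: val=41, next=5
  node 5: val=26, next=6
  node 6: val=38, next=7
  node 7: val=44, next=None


Floyd's tortoise (slow, +1) and hare (fast, +2):
  init: slow=0, fast=0
  step 1: slow=1, fast=2
  step 2: slow=2, fast=4
  step 3: slow=3, fast=6
  step 4: fast 6->7->None, no cycle

Cycle: no


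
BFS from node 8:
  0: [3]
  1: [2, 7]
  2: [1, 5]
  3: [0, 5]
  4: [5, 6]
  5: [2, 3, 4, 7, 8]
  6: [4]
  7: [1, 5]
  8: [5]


Visit 8, enqueue [5]
Visit 5, enqueue [2, 3, 4, 7]
Visit 2, enqueue [1]
Visit 3, enqueue [0]
Visit 4, enqueue [6]
Visit 7, enqueue []
Visit 1, enqueue []
Visit 0, enqueue []
Visit 6, enqueue []

BFS order: [8, 5, 2, 3, 4, 7, 1, 0, 6]


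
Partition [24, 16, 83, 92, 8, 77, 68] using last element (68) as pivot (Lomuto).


Pivot: 68
  24 <= 68: advance i (no swap)
  16 <= 68: advance i (no swap)
  8 <= 68: swap -> [24, 16, 8, 92, 83, 77, 68]
Place pivot at 3: [24, 16, 8, 68, 83, 77, 92]

Partitioned: [24, 16, 8, 68, 83, 77, 92]


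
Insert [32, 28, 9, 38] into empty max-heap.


Insert 32: [32]
Insert 28: [32, 28]
Insert 9: [32, 28, 9]
Insert 38: [38, 32, 9, 28]

Final heap: [38, 32, 9, 28]


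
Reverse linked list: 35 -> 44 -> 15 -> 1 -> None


Step 1: curr=35, set curr.next=prev(None) | reversed so far: 35
Step 2: curr=44, set curr.next=prev(35) | reversed so far: 44 -> 35
Step 3: curr=15, set curr.next=prev(44) | reversed so far: 15 -> 44 -> 35
Step 4: curr=1, set curr.next=prev(15) | reversed so far: 1 -> 15 -> 44 -> 35

1 -> 15 -> 44 -> 35 -> None


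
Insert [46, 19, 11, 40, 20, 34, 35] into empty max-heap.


Insert 46: [46]
Insert 19: [46, 19]
Insert 11: [46, 19, 11]
Insert 40: [46, 40, 11, 19]
Insert 20: [46, 40, 11, 19, 20]
Insert 34: [46, 40, 34, 19, 20, 11]
Insert 35: [46, 40, 35, 19, 20, 11, 34]

Final heap: [46, 40, 35, 19, 20, 11, 34]


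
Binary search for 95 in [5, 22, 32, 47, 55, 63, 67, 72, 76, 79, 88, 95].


Step 1: lo=0, hi=11, mid=5, val=63
Step 2: lo=6, hi=11, mid=8, val=76
Step 3: lo=9, hi=11, mid=10, val=88
Step 4: lo=11, hi=11, mid=11, val=95

Found at index 11


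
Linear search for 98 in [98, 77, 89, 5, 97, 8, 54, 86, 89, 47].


i=0: 98==98 found!

Found at 0, 1 comps


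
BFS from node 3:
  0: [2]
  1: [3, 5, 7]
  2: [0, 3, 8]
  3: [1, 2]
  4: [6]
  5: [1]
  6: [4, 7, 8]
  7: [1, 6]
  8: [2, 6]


Visit 3, enqueue [1, 2]
Visit 1, enqueue [5, 7]
Visit 2, enqueue [0, 8]
Visit 5, enqueue []
Visit 7, enqueue [6]
Visit 0, enqueue []
Visit 8, enqueue []
Visit 6, enqueue [4]
Visit 4, enqueue []

BFS order: [3, 1, 2, 5, 7, 0, 8, 6, 4]


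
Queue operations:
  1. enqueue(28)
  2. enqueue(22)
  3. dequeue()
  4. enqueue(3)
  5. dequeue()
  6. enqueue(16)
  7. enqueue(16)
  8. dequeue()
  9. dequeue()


enqueue(28) -> [28]
enqueue(22) -> [28, 22]
dequeue()->28, [22]
enqueue(3) -> [22, 3]
dequeue()->22, [3]
enqueue(16) -> [3, 16]
enqueue(16) -> [3, 16, 16]
dequeue()->3, [16, 16]
dequeue()->16, [16]

Final queue: [16]


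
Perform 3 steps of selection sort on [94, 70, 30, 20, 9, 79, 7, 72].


Initial: [94, 70, 30, 20, 9, 79, 7, 72]
Step 1: min=7 at 6
  Swap: [7, 70, 30, 20, 9, 79, 94, 72]
Step 2: min=9 at 4
  Swap: [7, 9, 30, 20, 70, 79, 94, 72]
Step 3: min=20 at 3
  Swap: [7, 9, 20, 30, 70, 79, 94, 72]

After 3 steps: [7, 9, 20, 30, 70, 79, 94, 72]


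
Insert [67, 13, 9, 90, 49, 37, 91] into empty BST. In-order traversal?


Insert 67: root
Insert 13: L from 67
Insert 9: L from 67 -> L from 13
Insert 90: R from 67
Insert 49: L from 67 -> R from 13
Insert 37: L from 67 -> R from 13 -> L from 49
Insert 91: R from 67 -> R from 90

In-order: [9, 13, 37, 49, 67, 90, 91]


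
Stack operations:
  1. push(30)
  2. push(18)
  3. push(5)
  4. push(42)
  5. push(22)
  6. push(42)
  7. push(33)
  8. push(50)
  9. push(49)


push(30) -> [30]
push(18) -> [30, 18]
push(5) -> [30, 18, 5]
push(42) -> [30, 18, 5, 42]
push(22) -> [30, 18, 5, 42, 22]
push(42) -> [30, 18, 5, 42, 22, 42]
push(33) -> [30, 18, 5, 42, 22, 42, 33]
push(50) -> [30, 18, 5, 42, 22, 42, 33, 50]
push(49) -> [30, 18, 5, 42, 22, 42, 33, 50, 49]

Final stack: [30, 18, 5, 42, 22, 42, 33, 50, 49]


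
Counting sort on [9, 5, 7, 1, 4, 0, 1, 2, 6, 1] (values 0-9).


Input: [9, 5, 7, 1, 4, 0, 1, 2, 6, 1]
Counts: [1, 3, 1, 0, 1, 1, 1, 1, 0, 1]

Sorted: [0, 1, 1, 1, 2, 4, 5, 6, 7, 9]


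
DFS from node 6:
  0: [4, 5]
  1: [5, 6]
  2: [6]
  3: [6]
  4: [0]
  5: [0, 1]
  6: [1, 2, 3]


Visit 6, push [3, 2, 1]
Visit 1, push [5]
Visit 5, push [0]
Visit 0, push [4]
Visit 4, push []
Visit 2, push []
Visit 3, push []

DFS order: [6, 1, 5, 0, 4, 2, 3]


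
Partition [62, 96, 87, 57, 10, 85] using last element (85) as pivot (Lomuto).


Pivot: 85
  62 <= 85: advance i (no swap)
  57 <= 85: swap -> [62, 57, 87, 96, 10, 85]
  10 <= 85: swap -> [62, 57, 10, 96, 87, 85]
Place pivot at 3: [62, 57, 10, 85, 87, 96]

Partitioned: [62, 57, 10, 85, 87, 96]


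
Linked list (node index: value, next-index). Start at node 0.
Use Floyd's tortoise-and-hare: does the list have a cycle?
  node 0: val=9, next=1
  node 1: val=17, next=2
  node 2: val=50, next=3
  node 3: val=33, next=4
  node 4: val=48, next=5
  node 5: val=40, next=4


Floyd's tortoise (slow, +1) and hare (fast, +2):
  init: slow=0, fast=0
  step 1: slow=1, fast=2
  step 2: slow=2, fast=4
  step 3: slow=3, fast=4
  step 4: slow=4, fast=4
  slow == fast at node 4: cycle detected

Cycle: yes


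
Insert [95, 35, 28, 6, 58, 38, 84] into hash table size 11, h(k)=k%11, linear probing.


Insert 95: h=7 -> slot 7
Insert 35: h=2 -> slot 2
Insert 28: h=6 -> slot 6
Insert 6: h=6, 2 probes -> slot 8
Insert 58: h=3 -> slot 3
Insert 38: h=5 -> slot 5
Insert 84: h=7, 2 probes -> slot 9

Table: [None, None, 35, 58, None, 38, 28, 95, 6, 84, None]


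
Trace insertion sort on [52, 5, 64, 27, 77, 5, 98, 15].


Initial: [52, 5, 64, 27, 77, 5, 98, 15]
Insert 5: [5, 52, 64, 27, 77, 5, 98, 15]
Insert 64: [5, 52, 64, 27, 77, 5, 98, 15]
Insert 27: [5, 27, 52, 64, 77, 5, 98, 15]
Insert 77: [5, 27, 52, 64, 77, 5, 98, 15]
Insert 5: [5, 5, 27, 52, 64, 77, 98, 15]
Insert 98: [5, 5, 27, 52, 64, 77, 98, 15]
Insert 15: [5, 5, 15, 27, 52, 64, 77, 98]

Sorted: [5, 5, 15, 27, 52, 64, 77, 98]


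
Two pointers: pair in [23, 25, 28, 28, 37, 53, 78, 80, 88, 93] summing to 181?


lo=0(23)+hi=9(93)=116
lo=1(25)+hi=9(93)=118
lo=2(28)+hi=9(93)=121
lo=3(28)+hi=9(93)=121
lo=4(37)+hi=9(93)=130
lo=5(53)+hi=9(93)=146
lo=6(78)+hi=9(93)=171
lo=7(80)+hi=9(93)=173
lo=8(88)+hi=9(93)=181

Yes: 88+93=181


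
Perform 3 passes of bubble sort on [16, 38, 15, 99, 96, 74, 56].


Initial: [16, 38, 15, 99, 96, 74, 56]
Pass 1: [16, 15, 38, 96, 74, 56, 99] (4 swaps)
Pass 2: [15, 16, 38, 74, 56, 96, 99] (3 swaps)
Pass 3: [15, 16, 38, 56, 74, 96, 99] (1 swaps)

After 3 passes: [15, 16, 38, 56, 74, 96, 99]


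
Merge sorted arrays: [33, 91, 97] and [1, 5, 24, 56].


Take 1 from B
Take 5 from B
Take 24 from B
Take 33 from A
Take 56 from B

Merged: [1, 5, 24, 33, 56, 91, 97]


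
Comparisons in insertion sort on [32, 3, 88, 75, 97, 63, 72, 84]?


Algorithm: insertion sort
Input: [32, 3, 88, 75, 97, 63, 72, 84]
Sorted: [3, 32, 63, 72, 75, 84, 88, 97]

16


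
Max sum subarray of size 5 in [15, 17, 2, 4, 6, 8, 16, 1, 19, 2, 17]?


[0:5]: 44
[1:6]: 37
[2:7]: 36
[3:8]: 35
[4:9]: 50
[5:10]: 46
[6:11]: 55

Max: 55 at [6:11]


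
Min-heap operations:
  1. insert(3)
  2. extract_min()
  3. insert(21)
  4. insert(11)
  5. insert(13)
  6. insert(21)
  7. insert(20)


insert(3) -> [3]
extract_min()->3, []
insert(21) -> [21]
insert(11) -> [11, 21]
insert(13) -> [11, 21, 13]
insert(21) -> [11, 21, 13, 21]
insert(20) -> [11, 20, 13, 21, 21]

Final heap: [11, 20, 13, 21, 21]


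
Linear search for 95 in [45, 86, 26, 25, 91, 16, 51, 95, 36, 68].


i=0: 45!=95
i=1: 86!=95
i=2: 26!=95
i=3: 25!=95
i=4: 91!=95
i=5: 16!=95
i=6: 51!=95
i=7: 95==95 found!

Found at 7, 8 comps


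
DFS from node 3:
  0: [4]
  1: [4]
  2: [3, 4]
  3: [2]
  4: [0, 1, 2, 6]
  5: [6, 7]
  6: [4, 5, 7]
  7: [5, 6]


Visit 3, push [2]
Visit 2, push [4]
Visit 4, push [6, 1, 0]
Visit 0, push []
Visit 1, push []
Visit 6, push [7, 5]
Visit 5, push [7]
Visit 7, push []

DFS order: [3, 2, 4, 0, 1, 6, 5, 7]


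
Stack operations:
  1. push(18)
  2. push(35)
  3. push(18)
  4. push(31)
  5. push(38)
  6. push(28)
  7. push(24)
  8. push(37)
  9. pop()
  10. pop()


push(18) -> [18]
push(35) -> [18, 35]
push(18) -> [18, 35, 18]
push(31) -> [18, 35, 18, 31]
push(38) -> [18, 35, 18, 31, 38]
push(28) -> [18, 35, 18, 31, 38, 28]
push(24) -> [18, 35, 18, 31, 38, 28, 24]
push(37) -> [18, 35, 18, 31, 38, 28, 24, 37]
pop()->37, [18, 35, 18, 31, 38, 28, 24]
pop()->24, [18, 35, 18, 31, 38, 28]

Final stack: [18, 35, 18, 31, 38, 28]


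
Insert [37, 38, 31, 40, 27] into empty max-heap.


Insert 37: [37]
Insert 38: [38, 37]
Insert 31: [38, 37, 31]
Insert 40: [40, 38, 31, 37]
Insert 27: [40, 38, 31, 37, 27]

Final heap: [40, 38, 31, 37, 27]


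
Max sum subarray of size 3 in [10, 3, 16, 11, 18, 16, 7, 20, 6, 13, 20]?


[0:3]: 29
[1:4]: 30
[2:5]: 45
[3:6]: 45
[4:7]: 41
[5:8]: 43
[6:9]: 33
[7:10]: 39
[8:11]: 39

Max: 45 at [2:5]


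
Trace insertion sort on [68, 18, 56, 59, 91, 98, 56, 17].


Initial: [68, 18, 56, 59, 91, 98, 56, 17]
Insert 18: [18, 68, 56, 59, 91, 98, 56, 17]
Insert 56: [18, 56, 68, 59, 91, 98, 56, 17]
Insert 59: [18, 56, 59, 68, 91, 98, 56, 17]
Insert 91: [18, 56, 59, 68, 91, 98, 56, 17]
Insert 98: [18, 56, 59, 68, 91, 98, 56, 17]
Insert 56: [18, 56, 56, 59, 68, 91, 98, 17]
Insert 17: [17, 18, 56, 56, 59, 68, 91, 98]

Sorted: [17, 18, 56, 56, 59, 68, 91, 98]


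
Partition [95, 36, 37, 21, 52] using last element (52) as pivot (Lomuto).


Pivot: 52
  36 <= 52: swap -> [36, 95, 37, 21, 52]
  37 <= 52: swap -> [36, 37, 95, 21, 52]
  21 <= 52: swap -> [36, 37, 21, 95, 52]
Place pivot at 3: [36, 37, 21, 52, 95]

Partitioned: [36, 37, 21, 52, 95]


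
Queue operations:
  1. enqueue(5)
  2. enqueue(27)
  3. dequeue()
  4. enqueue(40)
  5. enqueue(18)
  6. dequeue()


enqueue(5) -> [5]
enqueue(27) -> [5, 27]
dequeue()->5, [27]
enqueue(40) -> [27, 40]
enqueue(18) -> [27, 40, 18]
dequeue()->27, [40, 18]

Final queue: [40, 18]


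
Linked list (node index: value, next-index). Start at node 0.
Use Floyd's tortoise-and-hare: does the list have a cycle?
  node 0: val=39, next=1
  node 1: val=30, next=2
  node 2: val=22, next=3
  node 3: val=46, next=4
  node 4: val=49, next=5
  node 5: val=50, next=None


Floyd's tortoise (slow, +1) and hare (fast, +2):
  init: slow=0, fast=0
  step 1: slow=1, fast=2
  step 2: slow=2, fast=4
  step 3: fast 4->5->None, no cycle

Cycle: no


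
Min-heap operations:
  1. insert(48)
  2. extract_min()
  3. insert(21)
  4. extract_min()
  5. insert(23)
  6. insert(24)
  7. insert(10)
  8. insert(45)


insert(48) -> [48]
extract_min()->48, []
insert(21) -> [21]
extract_min()->21, []
insert(23) -> [23]
insert(24) -> [23, 24]
insert(10) -> [10, 24, 23]
insert(45) -> [10, 24, 23, 45]

Final heap: [10, 24, 23, 45]


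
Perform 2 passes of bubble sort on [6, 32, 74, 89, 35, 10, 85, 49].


Initial: [6, 32, 74, 89, 35, 10, 85, 49]
Pass 1: [6, 32, 74, 35, 10, 85, 49, 89] (4 swaps)
Pass 2: [6, 32, 35, 10, 74, 49, 85, 89] (3 swaps)

After 2 passes: [6, 32, 35, 10, 74, 49, 85, 89]


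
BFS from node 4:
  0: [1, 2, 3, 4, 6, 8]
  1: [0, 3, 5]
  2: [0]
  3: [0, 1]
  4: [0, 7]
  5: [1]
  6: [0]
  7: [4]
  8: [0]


Visit 4, enqueue [0, 7]
Visit 0, enqueue [1, 2, 3, 6, 8]
Visit 7, enqueue []
Visit 1, enqueue [5]
Visit 2, enqueue []
Visit 3, enqueue []
Visit 6, enqueue []
Visit 8, enqueue []
Visit 5, enqueue []

BFS order: [4, 0, 7, 1, 2, 3, 6, 8, 5]


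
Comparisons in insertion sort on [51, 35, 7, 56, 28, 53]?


Algorithm: insertion sort
Input: [51, 35, 7, 56, 28, 53]
Sorted: [7, 28, 35, 51, 53, 56]

10


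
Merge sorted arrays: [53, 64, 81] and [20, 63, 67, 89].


Take 20 from B
Take 53 from A
Take 63 from B
Take 64 from A
Take 67 from B
Take 81 from A

Merged: [20, 53, 63, 64, 67, 81, 89]


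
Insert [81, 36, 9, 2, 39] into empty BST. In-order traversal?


Insert 81: root
Insert 36: L from 81
Insert 9: L from 81 -> L from 36
Insert 2: L from 81 -> L from 36 -> L from 9
Insert 39: L from 81 -> R from 36

In-order: [2, 9, 36, 39, 81]


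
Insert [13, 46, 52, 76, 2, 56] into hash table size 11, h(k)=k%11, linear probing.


Insert 13: h=2 -> slot 2
Insert 46: h=2, 1 probes -> slot 3
Insert 52: h=8 -> slot 8
Insert 76: h=10 -> slot 10
Insert 2: h=2, 2 probes -> slot 4
Insert 56: h=1 -> slot 1

Table: [None, 56, 13, 46, 2, None, None, None, 52, None, 76]


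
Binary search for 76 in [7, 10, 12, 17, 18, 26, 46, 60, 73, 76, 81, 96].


Step 1: lo=0, hi=11, mid=5, val=26
Step 2: lo=6, hi=11, mid=8, val=73
Step 3: lo=9, hi=11, mid=10, val=81
Step 4: lo=9, hi=9, mid=9, val=76

Found at index 9


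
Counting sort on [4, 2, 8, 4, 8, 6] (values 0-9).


Input: [4, 2, 8, 4, 8, 6]
Counts: [0, 0, 1, 0, 2, 0, 1, 0, 2, 0]

Sorted: [2, 4, 4, 6, 8, 8]


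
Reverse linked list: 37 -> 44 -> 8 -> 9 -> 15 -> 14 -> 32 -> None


Step 1: curr=37, set curr.next=prev(None) | reversed so far: 37
Step 2: curr=44, set curr.next=prev(37) | reversed so far: 44 -> 37
Step 3: curr=8, set curr.next=prev(44) | reversed so far: 8 -> 44 -> 37
Step 4: curr=9, set curr.next=prev(8) | reversed so far: 9 -> 8 -> 44 -> 37
Step 5: curr=15, set curr.next=prev(9) | reversed so far: 15 -> 9 -> 8 -> 44 -> 37
Step 6: curr=14, set curr.next=prev(15) | reversed so far: 14 -> 15 -> 9 -> 8 -> 44 -> 37
Step 7: curr=32, set curr.next=prev(14) | reversed so far: 32 -> 14 -> 15 -> 9 -> 8 -> 44 -> 37

32 -> 14 -> 15 -> 9 -> 8 -> 44 -> 37 -> None


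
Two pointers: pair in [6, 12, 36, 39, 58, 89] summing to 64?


lo=0(6)+hi=5(89)=95
lo=0(6)+hi=4(58)=64

Yes: 6+58=64


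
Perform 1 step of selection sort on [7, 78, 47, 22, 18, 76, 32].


Initial: [7, 78, 47, 22, 18, 76, 32]
Step 1: min=7 at 0
  Swap: [7, 78, 47, 22, 18, 76, 32]

After 1 step: [7, 78, 47, 22, 18, 76, 32]


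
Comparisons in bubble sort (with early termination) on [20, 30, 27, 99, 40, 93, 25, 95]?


Algorithm: bubble sort (with early termination)
Input: [20, 30, 27, 99, 40, 93, 25, 95]
Sorted: [20, 25, 27, 30, 40, 93, 95, 99]

27


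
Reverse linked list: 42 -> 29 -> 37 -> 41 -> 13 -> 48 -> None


Step 1: curr=42, set curr.next=prev(None) | reversed so far: 42
Step 2: curr=29, set curr.next=prev(42) | reversed so far: 29 -> 42
Step 3: curr=37, set curr.next=prev(29) | reversed so far: 37 -> 29 -> 42
Step 4: curr=41, set curr.next=prev(37) | reversed so far: 41 -> 37 -> 29 -> 42
Step 5: curr=13, set curr.next=prev(41) | reversed so far: 13 -> 41 -> 37 -> 29 -> 42
Step 6: curr=48, set curr.next=prev(13) | reversed so far: 48 -> 13 -> 41 -> 37 -> 29 -> 42

48 -> 13 -> 41 -> 37 -> 29 -> 42 -> None


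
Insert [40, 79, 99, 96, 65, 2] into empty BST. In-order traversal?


Insert 40: root
Insert 79: R from 40
Insert 99: R from 40 -> R from 79
Insert 96: R from 40 -> R from 79 -> L from 99
Insert 65: R from 40 -> L from 79
Insert 2: L from 40

In-order: [2, 40, 65, 79, 96, 99]


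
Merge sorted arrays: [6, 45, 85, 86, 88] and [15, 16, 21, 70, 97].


Take 6 from A
Take 15 from B
Take 16 from B
Take 21 from B
Take 45 from A
Take 70 from B
Take 85 from A
Take 86 from A
Take 88 from A

Merged: [6, 15, 16, 21, 45, 70, 85, 86, 88, 97]


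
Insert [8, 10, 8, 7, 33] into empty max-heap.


Insert 8: [8]
Insert 10: [10, 8]
Insert 8: [10, 8, 8]
Insert 7: [10, 8, 8, 7]
Insert 33: [33, 10, 8, 7, 8]

Final heap: [33, 10, 8, 7, 8]


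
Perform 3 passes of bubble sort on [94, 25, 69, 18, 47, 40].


Initial: [94, 25, 69, 18, 47, 40]
Pass 1: [25, 69, 18, 47, 40, 94] (5 swaps)
Pass 2: [25, 18, 47, 40, 69, 94] (3 swaps)
Pass 3: [18, 25, 40, 47, 69, 94] (2 swaps)

After 3 passes: [18, 25, 40, 47, 69, 94]


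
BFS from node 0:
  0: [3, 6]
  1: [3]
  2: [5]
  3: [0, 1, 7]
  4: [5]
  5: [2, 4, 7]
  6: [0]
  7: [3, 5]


Visit 0, enqueue [3, 6]
Visit 3, enqueue [1, 7]
Visit 6, enqueue []
Visit 1, enqueue []
Visit 7, enqueue [5]
Visit 5, enqueue [2, 4]
Visit 2, enqueue []
Visit 4, enqueue []

BFS order: [0, 3, 6, 1, 7, 5, 2, 4]


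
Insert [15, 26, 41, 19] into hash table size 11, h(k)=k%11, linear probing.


Insert 15: h=4 -> slot 4
Insert 26: h=4, 1 probes -> slot 5
Insert 41: h=8 -> slot 8
Insert 19: h=8, 1 probes -> slot 9

Table: [None, None, None, None, 15, 26, None, None, 41, 19, None]


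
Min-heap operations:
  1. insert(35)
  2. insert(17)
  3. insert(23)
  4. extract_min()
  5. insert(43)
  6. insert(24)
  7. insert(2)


insert(35) -> [35]
insert(17) -> [17, 35]
insert(23) -> [17, 35, 23]
extract_min()->17, [23, 35]
insert(43) -> [23, 35, 43]
insert(24) -> [23, 24, 43, 35]
insert(2) -> [2, 23, 43, 35, 24]

Final heap: [2, 23, 43, 35, 24]


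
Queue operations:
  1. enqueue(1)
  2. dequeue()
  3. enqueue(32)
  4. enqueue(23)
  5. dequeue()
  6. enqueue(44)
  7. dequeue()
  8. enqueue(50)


enqueue(1) -> [1]
dequeue()->1, []
enqueue(32) -> [32]
enqueue(23) -> [32, 23]
dequeue()->32, [23]
enqueue(44) -> [23, 44]
dequeue()->23, [44]
enqueue(50) -> [44, 50]

Final queue: [44, 50]


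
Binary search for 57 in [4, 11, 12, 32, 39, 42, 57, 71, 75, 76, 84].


Step 1: lo=0, hi=10, mid=5, val=42
Step 2: lo=6, hi=10, mid=8, val=75
Step 3: lo=6, hi=7, mid=6, val=57

Found at index 6


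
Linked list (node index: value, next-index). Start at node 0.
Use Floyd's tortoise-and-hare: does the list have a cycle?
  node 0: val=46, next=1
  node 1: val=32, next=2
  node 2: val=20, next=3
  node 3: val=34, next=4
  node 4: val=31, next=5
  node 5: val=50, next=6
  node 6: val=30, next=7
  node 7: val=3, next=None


Floyd's tortoise (slow, +1) and hare (fast, +2):
  init: slow=0, fast=0
  step 1: slow=1, fast=2
  step 2: slow=2, fast=4
  step 3: slow=3, fast=6
  step 4: fast 6->7->None, no cycle

Cycle: no


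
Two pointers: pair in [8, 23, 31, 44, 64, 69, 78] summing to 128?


lo=0(8)+hi=6(78)=86
lo=1(23)+hi=6(78)=101
lo=2(31)+hi=6(78)=109
lo=3(44)+hi=6(78)=122
lo=4(64)+hi=6(78)=142
lo=4(64)+hi=5(69)=133

No pair found


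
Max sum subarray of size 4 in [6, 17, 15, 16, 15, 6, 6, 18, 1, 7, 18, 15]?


[0:4]: 54
[1:5]: 63
[2:6]: 52
[3:7]: 43
[4:8]: 45
[5:9]: 31
[6:10]: 32
[7:11]: 44
[8:12]: 41

Max: 63 at [1:5]


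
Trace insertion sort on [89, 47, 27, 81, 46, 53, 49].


Initial: [89, 47, 27, 81, 46, 53, 49]
Insert 47: [47, 89, 27, 81, 46, 53, 49]
Insert 27: [27, 47, 89, 81, 46, 53, 49]
Insert 81: [27, 47, 81, 89, 46, 53, 49]
Insert 46: [27, 46, 47, 81, 89, 53, 49]
Insert 53: [27, 46, 47, 53, 81, 89, 49]
Insert 49: [27, 46, 47, 49, 53, 81, 89]

Sorted: [27, 46, 47, 49, 53, 81, 89]


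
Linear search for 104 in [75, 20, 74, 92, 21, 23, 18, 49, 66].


i=0: 75!=104
i=1: 20!=104
i=2: 74!=104
i=3: 92!=104
i=4: 21!=104
i=5: 23!=104
i=6: 18!=104
i=7: 49!=104
i=8: 66!=104

Not found, 9 comps


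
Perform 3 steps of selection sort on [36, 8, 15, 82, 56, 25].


Initial: [36, 8, 15, 82, 56, 25]
Step 1: min=8 at 1
  Swap: [8, 36, 15, 82, 56, 25]
Step 2: min=15 at 2
  Swap: [8, 15, 36, 82, 56, 25]
Step 3: min=25 at 5
  Swap: [8, 15, 25, 82, 56, 36]

After 3 steps: [8, 15, 25, 82, 56, 36]


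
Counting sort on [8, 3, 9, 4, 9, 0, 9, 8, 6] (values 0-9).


Input: [8, 3, 9, 4, 9, 0, 9, 8, 6]
Counts: [1, 0, 0, 1, 1, 0, 1, 0, 2, 3]

Sorted: [0, 3, 4, 6, 8, 8, 9, 9, 9]


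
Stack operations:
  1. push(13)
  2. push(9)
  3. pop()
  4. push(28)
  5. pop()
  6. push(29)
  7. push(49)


push(13) -> [13]
push(9) -> [13, 9]
pop()->9, [13]
push(28) -> [13, 28]
pop()->28, [13]
push(29) -> [13, 29]
push(49) -> [13, 29, 49]

Final stack: [13, 29, 49]


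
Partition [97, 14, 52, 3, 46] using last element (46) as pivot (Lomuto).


Pivot: 46
  14 <= 46: swap -> [14, 97, 52, 3, 46]
  3 <= 46: swap -> [14, 3, 52, 97, 46]
Place pivot at 2: [14, 3, 46, 97, 52]

Partitioned: [14, 3, 46, 97, 52]


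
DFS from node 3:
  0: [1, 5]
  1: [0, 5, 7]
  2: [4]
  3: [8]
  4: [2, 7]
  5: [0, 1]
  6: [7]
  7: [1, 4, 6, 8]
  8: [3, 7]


Visit 3, push [8]
Visit 8, push [7]
Visit 7, push [6, 4, 1]
Visit 1, push [5, 0]
Visit 0, push [5]
Visit 5, push []
Visit 4, push [2]
Visit 2, push []
Visit 6, push []

DFS order: [3, 8, 7, 1, 0, 5, 4, 2, 6]


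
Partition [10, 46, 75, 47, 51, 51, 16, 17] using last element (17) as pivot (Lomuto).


Pivot: 17
  10 <= 17: advance i (no swap)
  16 <= 17: swap -> [10, 16, 75, 47, 51, 51, 46, 17]
Place pivot at 2: [10, 16, 17, 47, 51, 51, 46, 75]

Partitioned: [10, 16, 17, 47, 51, 51, 46, 75]


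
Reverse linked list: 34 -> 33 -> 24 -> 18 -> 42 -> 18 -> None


Step 1: curr=34, set curr.next=prev(None) | reversed so far: 34
Step 2: curr=33, set curr.next=prev(34) | reversed so far: 33 -> 34
Step 3: curr=24, set curr.next=prev(33) | reversed so far: 24 -> 33 -> 34
Step 4: curr=18, set curr.next=prev(24) | reversed so far: 18 -> 24 -> 33 -> 34
Step 5: curr=42, set curr.next=prev(18) | reversed so far: 42 -> 18 -> 24 -> 33 -> 34
Step 6: curr=18, set curr.next=prev(42) | reversed so far: 18 -> 42 -> 18 -> 24 -> 33 -> 34

18 -> 42 -> 18 -> 24 -> 33 -> 34 -> None


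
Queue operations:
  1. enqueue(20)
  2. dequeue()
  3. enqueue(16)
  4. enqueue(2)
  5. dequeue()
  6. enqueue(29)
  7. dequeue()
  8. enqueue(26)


enqueue(20) -> [20]
dequeue()->20, []
enqueue(16) -> [16]
enqueue(2) -> [16, 2]
dequeue()->16, [2]
enqueue(29) -> [2, 29]
dequeue()->2, [29]
enqueue(26) -> [29, 26]

Final queue: [29, 26]


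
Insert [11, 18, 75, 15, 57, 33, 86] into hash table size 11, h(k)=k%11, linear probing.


Insert 11: h=0 -> slot 0
Insert 18: h=7 -> slot 7
Insert 75: h=9 -> slot 9
Insert 15: h=4 -> slot 4
Insert 57: h=2 -> slot 2
Insert 33: h=0, 1 probes -> slot 1
Insert 86: h=9, 1 probes -> slot 10

Table: [11, 33, 57, None, 15, None, None, 18, None, 75, 86]


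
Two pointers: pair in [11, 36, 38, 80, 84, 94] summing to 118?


lo=0(11)+hi=5(94)=105
lo=1(36)+hi=5(94)=130
lo=1(36)+hi=4(84)=120
lo=1(36)+hi=3(80)=116
lo=2(38)+hi=3(80)=118

Yes: 38+80=118


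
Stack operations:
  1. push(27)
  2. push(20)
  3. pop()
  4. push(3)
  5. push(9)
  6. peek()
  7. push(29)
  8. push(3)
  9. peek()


push(27) -> [27]
push(20) -> [27, 20]
pop()->20, [27]
push(3) -> [27, 3]
push(9) -> [27, 3, 9]
peek()->9
push(29) -> [27, 3, 9, 29]
push(3) -> [27, 3, 9, 29, 3]
peek()->3

Final stack: [27, 3, 9, 29, 3]


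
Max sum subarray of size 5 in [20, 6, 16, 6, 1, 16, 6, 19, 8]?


[0:5]: 49
[1:6]: 45
[2:7]: 45
[3:8]: 48
[4:9]: 50

Max: 50 at [4:9]


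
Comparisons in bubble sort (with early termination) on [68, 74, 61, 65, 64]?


Algorithm: bubble sort (with early termination)
Input: [68, 74, 61, 65, 64]
Sorted: [61, 64, 65, 68, 74]

10


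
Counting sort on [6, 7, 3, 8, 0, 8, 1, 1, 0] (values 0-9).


Input: [6, 7, 3, 8, 0, 8, 1, 1, 0]
Counts: [2, 2, 0, 1, 0, 0, 1, 1, 2, 0]

Sorted: [0, 0, 1, 1, 3, 6, 7, 8, 8]


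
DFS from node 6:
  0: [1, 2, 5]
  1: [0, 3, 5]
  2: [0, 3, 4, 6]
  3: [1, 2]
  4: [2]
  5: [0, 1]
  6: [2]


Visit 6, push [2]
Visit 2, push [4, 3, 0]
Visit 0, push [5, 1]
Visit 1, push [5, 3]
Visit 3, push []
Visit 5, push []
Visit 4, push []

DFS order: [6, 2, 0, 1, 3, 5, 4]


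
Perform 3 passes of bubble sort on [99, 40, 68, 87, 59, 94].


Initial: [99, 40, 68, 87, 59, 94]
Pass 1: [40, 68, 87, 59, 94, 99] (5 swaps)
Pass 2: [40, 68, 59, 87, 94, 99] (1 swaps)
Pass 3: [40, 59, 68, 87, 94, 99] (1 swaps)

After 3 passes: [40, 59, 68, 87, 94, 99]


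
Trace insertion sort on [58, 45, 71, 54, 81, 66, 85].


Initial: [58, 45, 71, 54, 81, 66, 85]
Insert 45: [45, 58, 71, 54, 81, 66, 85]
Insert 71: [45, 58, 71, 54, 81, 66, 85]
Insert 54: [45, 54, 58, 71, 81, 66, 85]
Insert 81: [45, 54, 58, 71, 81, 66, 85]
Insert 66: [45, 54, 58, 66, 71, 81, 85]
Insert 85: [45, 54, 58, 66, 71, 81, 85]

Sorted: [45, 54, 58, 66, 71, 81, 85]


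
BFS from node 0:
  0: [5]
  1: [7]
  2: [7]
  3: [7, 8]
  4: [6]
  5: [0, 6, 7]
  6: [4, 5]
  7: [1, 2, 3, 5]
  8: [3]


Visit 0, enqueue [5]
Visit 5, enqueue [6, 7]
Visit 6, enqueue [4]
Visit 7, enqueue [1, 2, 3]
Visit 4, enqueue []
Visit 1, enqueue []
Visit 2, enqueue []
Visit 3, enqueue [8]
Visit 8, enqueue []

BFS order: [0, 5, 6, 7, 4, 1, 2, 3, 8]


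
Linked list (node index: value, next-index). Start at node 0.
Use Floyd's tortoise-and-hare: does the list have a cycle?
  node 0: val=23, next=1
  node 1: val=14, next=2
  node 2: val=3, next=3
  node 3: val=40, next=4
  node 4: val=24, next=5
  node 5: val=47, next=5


Floyd's tortoise (slow, +1) and hare (fast, +2):
  init: slow=0, fast=0
  step 1: slow=1, fast=2
  step 2: slow=2, fast=4
  step 3: slow=3, fast=5
  step 4: slow=4, fast=5
  step 5: slow=5, fast=5
  slow == fast at node 5: cycle detected

Cycle: yes


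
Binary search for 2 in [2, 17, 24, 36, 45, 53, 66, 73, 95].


Step 1: lo=0, hi=8, mid=4, val=45
Step 2: lo=0, hi=3, mid=1, val=17
Step 3: lo=0, hi=0, mid=0, val=2

Found at index 0


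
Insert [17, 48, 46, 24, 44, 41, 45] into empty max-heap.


Insert 17: [17]
Insert 48: [48, 17]
Insert 46: [48, 17, 46]
Insert 24: [48, 24, 46, 17]
Insert 44: [48, 44, 46, 17, 24]
Insert 41: [48, 44, 46, 17, 24, 41]
Insert 45: [48, 44, 46, 17, 24, 41, 45]

Final heap: [48, 44, 46, 17, 24, 41, 45]


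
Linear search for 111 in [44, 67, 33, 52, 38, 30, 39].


i=0: 44!=111
i=1: 67!=111
i=2: 33!=111
i=3: 52!=111
i=4: 38!=111
i=5: 30!=111
i=6: 39!=111

Not found, 7 comps


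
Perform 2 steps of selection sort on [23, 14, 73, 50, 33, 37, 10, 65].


Initial: [23, 14, 73, 50, 33, 37, 10, 65]
Step 1: min=10 at 6
  Swap: [10, 14, 73, 50, 33, 37, 23, 65]
Step 2: min=14 at 1
  Swap: [10, 14, 73, 50, 33, 37, 23, 65]

After 2 steps: [10, 14, 73, 50, 33, 37, 23, 65]


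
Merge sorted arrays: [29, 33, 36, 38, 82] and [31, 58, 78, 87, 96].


Take 29 from A
Take 31 from B
Take 33 from A
Take 36 from A
Take 38 from A
Take 58 from B
Take 78 from B
Take 82 from A

Merged: [29, 31, 33, 36, 38, 58, 78, 82, 87, 96]


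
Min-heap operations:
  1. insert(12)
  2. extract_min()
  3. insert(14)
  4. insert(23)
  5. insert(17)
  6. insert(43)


insert(12) -> [12]
extract_min()->12, []
insert(14) -> [14]
insert(23) -> [14, 23]
insert(17) -> [14, 23, 17]
insert(43) -> [14, 23, 17, 43]

Final heap: [14, 23, 17, 43]


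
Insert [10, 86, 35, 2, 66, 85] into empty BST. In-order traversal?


Insert 10: root
Insert 86: R from 10
Insert 35: R from 10 -> L from 86
Insert 2: L from 10
Insert 66: R from 10 -> L from 86 -> R from 35
Insert 85: R from 10 -> L from 86 -> R from 35 -> R from 66

In-order: [2, 10, 35, 66, 85, 86]


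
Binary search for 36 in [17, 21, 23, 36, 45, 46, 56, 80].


Step 1: lo=0, hi=7, mid=3, val=36

Found at index 3


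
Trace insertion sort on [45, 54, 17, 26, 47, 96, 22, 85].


Initial: [45, 54, 17, 26, 47, 96, 22, 85]
Insert 54: [45, 54, 17, 26, 47, 96, 22, 85]
Insert 17: [17, 45, 54, 26, 47, 96, 22, 85]
Insert 26: [17, 26, 45, 54, 47, 96, 22, 85]
Insert 47: [17, 26, 45, 47, 54, 96, 22, 85]
Insert 96: [17, 26, 45, 47, 54, 96, 22, 85]
Insert 22: [17, 22, 26, 45, 47, 54, 96, 85]
Insert 85: [17, 22, 26, 45, 47, 54, 85, 96]

Sorted: [17, 22, 26, 45, 47, 54, 85, 96]


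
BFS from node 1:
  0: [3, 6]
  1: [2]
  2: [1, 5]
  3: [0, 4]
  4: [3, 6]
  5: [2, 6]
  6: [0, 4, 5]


Visit 1, enqueue [2]
Visit 2, enqueue [5]
Visit 5, enqueue [6]
Visit 6, enqueue [0, 4]
Visit 0, enqueue [3]
Visit 4, enqueue []
Visit 3, enqueue []

BFS order: [1, 2, 5, 6, 0, 4, 3]


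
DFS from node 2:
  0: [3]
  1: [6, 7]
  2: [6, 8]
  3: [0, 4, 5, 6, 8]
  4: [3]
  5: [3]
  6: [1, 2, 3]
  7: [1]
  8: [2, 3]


Visit 2, push [8, 6]
Visit 6, push [3, 1]
Visit 1, push [7]
Visit 7, push []
Visit 3, push [8, 5, 4, 0]
Visit 0, push []
Visit 4, push []
Visit 5, push []
Visit 8, push []

DFS order: [2, 6, 1, 7, 3, 0, 4, 5, 8]
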